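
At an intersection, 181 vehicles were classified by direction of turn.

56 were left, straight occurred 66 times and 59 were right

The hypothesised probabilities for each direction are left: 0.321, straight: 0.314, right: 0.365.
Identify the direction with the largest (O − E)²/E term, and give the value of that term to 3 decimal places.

straight, 1.478

Expected counts E_i = n·p_i: 181×0.321 = 58.101, 181×0.314 = 56.834, 181×0.365 = 66.065.
left: (56 − 58.101)²/58.101 = 4.414201/58.101 = 0.0760
straight: (66 − 56.834)²/56.834 = 84.015556/56.834 = 1.4783
right: (59 − 66.065)²/66.065 = 49.914225/66.065 = 0.7555
The largest term is for straight: 1.478.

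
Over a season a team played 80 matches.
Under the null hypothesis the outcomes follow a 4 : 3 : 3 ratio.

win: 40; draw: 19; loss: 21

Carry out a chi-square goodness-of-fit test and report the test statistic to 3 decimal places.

3.417

Ratio total = 10. Expected counts: 80×4/10 = 32, 80×3/10 = 24, 80×3/10 = 24.
win: (40 − 32)²/32 = 64/32 = 2.0000
draw: (19 − 24)²/24 = 25/24 = 1.0417
loss: (21 − 24)²/24 = 9/24 = 0.3750
Sum = 3.417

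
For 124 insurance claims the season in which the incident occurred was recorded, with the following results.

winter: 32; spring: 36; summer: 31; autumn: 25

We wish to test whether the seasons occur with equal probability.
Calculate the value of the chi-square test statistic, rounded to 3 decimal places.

Expected count for each of the 4 categories: 124/4 = 31.
cat         O        E   (O−E)²/E
winter     32       31     0.0323
spring     36       31     0.8065
summer     31       31     0.0000
autumn     25       31     1.1613
Sum = 2.000

2.000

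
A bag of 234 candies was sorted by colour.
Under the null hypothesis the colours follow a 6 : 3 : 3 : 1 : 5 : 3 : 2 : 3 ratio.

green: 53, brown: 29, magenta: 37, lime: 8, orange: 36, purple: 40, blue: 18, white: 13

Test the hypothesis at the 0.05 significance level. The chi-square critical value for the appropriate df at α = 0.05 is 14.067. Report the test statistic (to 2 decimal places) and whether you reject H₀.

Ratio total = 26. Expected counts: 234×6/26 = 54, 234×3/26 = 27, 234×3/26 = 27, 234×1/26 = 9, 234×5/26 = 45, 234×3/26 = 27, 234×2/26 = 18, 234×3/26 = 27.
χ² = (53−54)²/54 + (29−27)²/27 + (37−27)²/27 + (8−9)²/9 + (36−45)²/45 + (40−27)²/27 + (18−18)²/18 + (13−27)²/27
   = 0.019 + 0.148 + 3.704 + 0.111 + 1.800 + 6.259 + 0.000 + 7.259
Sum = 19.30
df = 7. Since 19.30 > 14.067, we reject H₀.

19.30; reject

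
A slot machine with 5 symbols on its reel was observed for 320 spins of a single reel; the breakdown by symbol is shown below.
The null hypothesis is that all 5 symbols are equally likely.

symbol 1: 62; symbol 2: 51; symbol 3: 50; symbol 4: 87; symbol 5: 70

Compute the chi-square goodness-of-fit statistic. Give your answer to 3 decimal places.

Under H₀ each category has probability 1/5, so each expected count is 320/5 = 64.
χ² = (62−64)²/64 + (51−64)²/64 + (50−64)²/64 + (87−64)²/64 + (70−64)²/64
   = 0.0625 + 2.6406 + 3.0625 + 8.2656 + 0.5625
Sum = 14.594

14.594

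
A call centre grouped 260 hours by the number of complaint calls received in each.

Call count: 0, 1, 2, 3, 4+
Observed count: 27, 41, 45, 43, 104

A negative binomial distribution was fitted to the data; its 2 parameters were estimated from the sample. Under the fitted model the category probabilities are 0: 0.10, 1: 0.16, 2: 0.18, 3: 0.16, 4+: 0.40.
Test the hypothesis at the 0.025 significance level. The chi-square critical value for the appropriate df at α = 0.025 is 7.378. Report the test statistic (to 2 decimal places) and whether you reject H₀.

Expected counts E_i = n·p_i: 260×0.10 = 26, 260×0.16 = 41.6, 260×0.18 = 46.8, 260×0.16 = 41.6, 260×0.40 = 104.
0: (27 − 26)²/26 = 1/26 = 0.038
1: (41 − 41.6)²/41.6 = 0.36/41.6 = 0.009
2: (45 − 46.8)²/46.8 = 3.24/46.8 = 0.069
3: (43 − 41.6)²/41.6 = 1.96/41.6 = 0.047
4+: (104 − 104)²/104 = 0/104 = 0.000
Sum = 0.16
df = 2. Since 0.16 < 7.378, we do not reject H₀.

0.16; do not reject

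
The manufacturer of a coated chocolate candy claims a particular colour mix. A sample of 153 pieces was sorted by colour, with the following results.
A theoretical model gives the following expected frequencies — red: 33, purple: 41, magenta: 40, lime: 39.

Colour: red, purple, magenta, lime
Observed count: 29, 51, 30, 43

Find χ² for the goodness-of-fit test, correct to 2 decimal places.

cat          O        E   (O−E)²/E
red         29       33      0.485
purple      51       41      2.439
magenta     30       40      2.500
lime        43       39      0.410
Sum = 5.83

5.83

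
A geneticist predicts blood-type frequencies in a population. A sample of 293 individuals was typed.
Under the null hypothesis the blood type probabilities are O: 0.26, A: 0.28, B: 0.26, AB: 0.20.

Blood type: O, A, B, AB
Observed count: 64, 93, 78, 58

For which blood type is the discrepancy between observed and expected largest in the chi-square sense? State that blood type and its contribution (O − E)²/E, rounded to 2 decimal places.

Expected counts E_i = n·p_i: 293×0.26 = 76.18, 293×0.28 = 82.04, 293×0.26 = 76.18, 293×0.20 = 58.6.
χ² = (64−76.18)²/76.18 + (93−82.04)²/82.04 + (78−76.18)²/76.18 + (58−58.6)²/58.6
   = 1.947 + 1.464 + 0.043 + 0.006
The largest term is for O: 1.95.

O, 1.95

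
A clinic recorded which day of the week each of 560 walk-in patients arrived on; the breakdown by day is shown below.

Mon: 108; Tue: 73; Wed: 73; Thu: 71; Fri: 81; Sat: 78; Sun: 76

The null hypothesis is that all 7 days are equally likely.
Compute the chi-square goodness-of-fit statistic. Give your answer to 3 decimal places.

12.300

Expected count for each of the 7 categories: 560/7 = 80.
cat         O        E   (O−E)²/E
Mon       108       80     9.8000
Tue        73       80     0.6125
Wed        73       80     0.6125
Thu        71       80     1.0125
Fri        81       80     0.0125
Sat        78       80     0.0500
Sun        76       80     0.2000
Sum = 12.300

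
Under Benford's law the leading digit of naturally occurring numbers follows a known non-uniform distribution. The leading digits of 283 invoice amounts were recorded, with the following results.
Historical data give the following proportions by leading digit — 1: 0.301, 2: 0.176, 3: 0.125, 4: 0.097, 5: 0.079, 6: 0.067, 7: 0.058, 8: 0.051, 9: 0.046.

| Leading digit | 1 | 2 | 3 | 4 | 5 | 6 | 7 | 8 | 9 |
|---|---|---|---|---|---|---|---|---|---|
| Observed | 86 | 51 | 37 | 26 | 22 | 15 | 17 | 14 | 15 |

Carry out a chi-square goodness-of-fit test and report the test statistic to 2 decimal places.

Expected counts E_i = n·p_i: 283×0.301 = 85.183, 283×0.176 = 49.808, 283×0.125 = 35.375, 283×0.097 = 27.451, 283×0.079 = 22.357, 283×0.067 = 18.961, 283×0.058 = 16.414, 283×0.051 = 14.433, 283×0.046 = 13.018.
cat         O        E   (O−E)²/E
1          86   85.183      0.008
2          51   49.808      0.029
3          37   35.375      0.075
4          26   27.451      0.077
5          22   22.357      0.006
6          15   18.961      0.827
7          17   16.414      0.021
8          14   14.433      0.013
9          15   13.018      0.302
Sum = 1.36

1.36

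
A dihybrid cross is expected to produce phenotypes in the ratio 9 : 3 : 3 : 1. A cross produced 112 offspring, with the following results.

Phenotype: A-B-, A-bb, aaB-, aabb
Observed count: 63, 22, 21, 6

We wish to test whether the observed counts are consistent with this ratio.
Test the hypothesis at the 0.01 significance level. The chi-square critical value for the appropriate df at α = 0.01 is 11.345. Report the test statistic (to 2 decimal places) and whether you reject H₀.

0.19; do not reject

Ratio total = 16. Expected counts: 112×9/16 = 63, 112×3/16 = 21, 112×3/16 = 21, 112×1/16 = 7.
χ² = (63−63)²/63 + (22−21)²/21 + (21−21)²/21 + (6−7)²/7
   = 0.000 + 0.048 + 0.000 + 0.143
Sum = 0.19
df = 3. Since 0.19 < 11.345, we do not reject H₀.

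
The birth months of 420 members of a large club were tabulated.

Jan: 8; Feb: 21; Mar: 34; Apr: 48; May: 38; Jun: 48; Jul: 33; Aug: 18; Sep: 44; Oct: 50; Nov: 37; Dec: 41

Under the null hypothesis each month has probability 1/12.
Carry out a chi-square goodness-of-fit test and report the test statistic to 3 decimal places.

Expected count for each of the 12 categories: 420/12 = 35.
Jan: (8 − 35)²/35 = 729/35 = 20.8286
Feb: (21 − 35)²/35 = 196/35 = 5.6000
Mar: (34 − 35)²/35 = 1/35 = 0.0286
Apr: (48 − 35)²/35 = 169/35 = 4.8286
May: (38 − 35)²/35 = 9/35 = 0.2571
Jun: (48 − 35)²/35 = 169/35 = 4.8286
Jul: (33 − 35)²/35 = 4/35 = 0.1143
Aug: (18 − 35)²/35 = 289/35 = 8.2571
Sep: (44 − 35)²/35 = 81/35 = 2.3143
Oct: (50 − 35)²/35 = 225/35 = 6.4286
Nov: (37 − 35)²/35 = 4/35 = 0.1143
Dec: (41 − 35)²/35 = 36/35 = 1.0286
Sum = 54.629

54.629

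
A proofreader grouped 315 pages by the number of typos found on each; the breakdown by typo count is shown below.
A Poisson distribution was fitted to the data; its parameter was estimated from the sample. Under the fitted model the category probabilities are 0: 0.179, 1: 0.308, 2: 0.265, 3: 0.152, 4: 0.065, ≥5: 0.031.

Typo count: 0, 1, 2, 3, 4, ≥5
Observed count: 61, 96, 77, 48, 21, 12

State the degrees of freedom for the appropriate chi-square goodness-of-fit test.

There are k = 6 categories and 1 parameter estimated from the data, so df = 6 − 1 − 1 = 4.

4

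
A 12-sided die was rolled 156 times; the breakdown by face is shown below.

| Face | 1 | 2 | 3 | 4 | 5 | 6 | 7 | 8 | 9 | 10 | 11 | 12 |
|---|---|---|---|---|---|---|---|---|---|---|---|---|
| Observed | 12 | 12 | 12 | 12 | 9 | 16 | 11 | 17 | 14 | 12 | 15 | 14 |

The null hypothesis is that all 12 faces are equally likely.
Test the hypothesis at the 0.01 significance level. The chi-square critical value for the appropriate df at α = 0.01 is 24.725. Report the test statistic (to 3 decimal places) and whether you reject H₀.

4.308; do not reject

Under H₀ each category has probability 1/12, so each expected count is 156/12 = 13.
cat         O        E   (O−E)²/E
1          12       13     0.0769
2          12       13     0.0769
3          12       13     0.0769
4          12       13     0.0769
5           9       13     1.2308
6          16       13     0.6923
7          11       13     0.3077
8          17       13     1.2308
9          14       13     0.0769
10         12       13     0.0769
11         15       13     0.3077
12         14       13     0.0769
Sum = 4.308
df = 11. Since 4.308 < 24.725, we do not reject H₀.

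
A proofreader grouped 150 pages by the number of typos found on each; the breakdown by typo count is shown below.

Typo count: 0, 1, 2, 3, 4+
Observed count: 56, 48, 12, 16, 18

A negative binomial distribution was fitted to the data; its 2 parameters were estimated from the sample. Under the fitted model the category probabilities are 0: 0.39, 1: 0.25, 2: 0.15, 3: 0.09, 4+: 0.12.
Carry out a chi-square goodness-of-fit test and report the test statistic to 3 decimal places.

Expected counts E_i = n·p_i: 150×0.39 = 58.5, 150×0.25 = 37.5, 150×0.15 = 22.5, 150×0.09 = 13.5, 150×0.12 = 18.
cat         O        E   (O−E)²/E
0          56     58.5     0.1068
1          48     37.5     2.9400
2          12     22.5     4.9000
3          16     13.5     0.4630
4+         18       18     0.0000
Sum = 8.410

8.410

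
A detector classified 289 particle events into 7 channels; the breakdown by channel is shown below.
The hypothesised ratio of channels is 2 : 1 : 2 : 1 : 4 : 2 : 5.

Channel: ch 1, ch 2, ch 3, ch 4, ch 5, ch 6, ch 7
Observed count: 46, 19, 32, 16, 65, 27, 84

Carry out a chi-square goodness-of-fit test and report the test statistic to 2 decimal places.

6.23

Ratio total = 17. Expected counts: 289×2/17 = 34, 289×1/17 = 17, 289×2/17 = 34, 289×1/17 = 17, 289×4/17 = 68, 289×2/17 = 34, 289×5/17 = 85.
cat         O        E   (O−E)²/E
ch 1       46       34      4.235
ch 2       19       17      0.235
ch 3       32       34      0.118
ch 4       16       17      0.059
ch 5       65       68      0.132
ch 6       27       34      1.441
ch 7       84       85      0.012
Sum = 6.23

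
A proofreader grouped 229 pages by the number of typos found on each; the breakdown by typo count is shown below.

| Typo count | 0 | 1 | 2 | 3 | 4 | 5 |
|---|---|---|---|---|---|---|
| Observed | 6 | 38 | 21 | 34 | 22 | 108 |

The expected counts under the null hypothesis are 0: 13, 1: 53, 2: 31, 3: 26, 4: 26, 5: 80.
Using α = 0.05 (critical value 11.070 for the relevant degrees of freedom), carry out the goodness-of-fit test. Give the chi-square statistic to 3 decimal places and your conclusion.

0: (6 − 13)²/13 = 49/13 = 3.7692
1: (38 − 53)²/53 = 225/53 = 4.2453
2: (21 − 31)²/31 = 100/31 = 3.2258
3: (34 − 26)²/26 = 64/26 = 2.4615
4: (22 − 26)²/26 = 16/26 = 0.6154
5: (108 − 80)²/80 = 784/80 = 9.8000
Sum = 24.117
df = 5. Since 24.117 > 11.070, we reject H₀.

24.117; reject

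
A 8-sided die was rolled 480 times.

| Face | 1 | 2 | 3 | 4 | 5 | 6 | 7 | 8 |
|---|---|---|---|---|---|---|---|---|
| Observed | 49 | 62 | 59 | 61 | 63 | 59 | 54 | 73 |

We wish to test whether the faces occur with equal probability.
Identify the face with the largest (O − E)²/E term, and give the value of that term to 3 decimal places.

8, 2.817

Under H₀ each category has probability 1/8, so each expected count is 480/8 = 60.
1: (49 − 60)²/60 = 121/60 = 2.0167
2: (62 − 60)²/60 = 4/60 = 0.0667
3: (59 − 60)²/60 = 1/60 = 0.0167
4: (61 − 60)²/60 = 1/60 = 0.0167
5: (63 − 60)²/60 = 9/60 = 0.1500
6: (59 − 60)²/60 = 1/60 = 0.0167
7: (54 − 60)²/60 = 36/60 = 0.6000
8: (73 − 60)²/60 = 169/60 = 2.8167
The largest term is for 8: 2.817.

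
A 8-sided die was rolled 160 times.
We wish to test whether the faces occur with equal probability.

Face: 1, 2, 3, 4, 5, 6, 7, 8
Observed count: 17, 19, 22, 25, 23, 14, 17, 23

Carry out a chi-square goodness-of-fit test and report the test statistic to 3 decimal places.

Expected count for each of the 8 categories: 160/8 = 20.
χ² = (17−20)²/20 + (19−20)²/20 + (22−20)²/20 + (25−20)²/20 + (23−20)²/20 + (14−20)²/20 + (17−20)²/20 + (23−20)²/20
   = 0.4500 + 0.0500 + 0.2000 + 1.2500 + 0.4500 + 1.8000 + 0.4500 + 0.4500
Sum = 5.100

5.100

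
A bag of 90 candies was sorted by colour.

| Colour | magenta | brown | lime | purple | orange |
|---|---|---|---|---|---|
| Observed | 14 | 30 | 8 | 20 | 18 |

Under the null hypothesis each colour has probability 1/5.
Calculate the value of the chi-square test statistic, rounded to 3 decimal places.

14.667

Expected count for each of the 5 categories: 90/5 = 18.
cat          O        E   (O−E)²/E
magenta     14       18     0.8889
brown       30       18     8.0000
lime         8       18     5.5556
purple      20       18     0.2222
orange      18       18     0.0000
Sum = 14.667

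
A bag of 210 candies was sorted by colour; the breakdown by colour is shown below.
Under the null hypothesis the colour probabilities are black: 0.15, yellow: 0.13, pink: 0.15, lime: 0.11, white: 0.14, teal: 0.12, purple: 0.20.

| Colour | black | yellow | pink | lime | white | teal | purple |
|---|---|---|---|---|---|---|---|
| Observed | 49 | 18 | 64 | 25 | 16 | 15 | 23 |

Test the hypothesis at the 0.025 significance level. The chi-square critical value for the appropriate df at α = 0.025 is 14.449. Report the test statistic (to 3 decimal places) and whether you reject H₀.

65.410; reject

Expected counts E_i = n·p_i: 210×0.15 = 31.5, 210×0.13 = 27.3, 210×0.15 = 31.5, 210×0.11 = 23.1, 210×0.14 = 29.4, 210×0.12 = 25.2, 210×0.20 = 42.
χ² = (49−31.5)²/31.5 + (18−27.3)²/27.3 + (64−31.5)²/31.5 + (25−23.1)²/23.1 + (16−29.4)²/29.4 + (15−25.2)²/25.2 + (23−42)²/42
   = 9.7222 + 3.1681 + 33.5317 + 0.1563 + 6.1075 + 4.1286 + 8.5952
Sum = 65.410
df = 6. Since 65.410 > 14.449, we reject H₀.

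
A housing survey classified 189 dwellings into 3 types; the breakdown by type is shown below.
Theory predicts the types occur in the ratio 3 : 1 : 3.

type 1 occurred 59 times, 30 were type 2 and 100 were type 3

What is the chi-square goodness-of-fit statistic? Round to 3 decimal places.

Ratio total = 7. Expected counts: 189×3/7 = 81, 189×1/7 = 27, 189×3/7 = 81.
χ² = (59−81)²/81 + (30−27)²/27 + (100−81)²/81
   = 5.9753 + 0.3333 + 4.4568
Sum = 10.765

10.765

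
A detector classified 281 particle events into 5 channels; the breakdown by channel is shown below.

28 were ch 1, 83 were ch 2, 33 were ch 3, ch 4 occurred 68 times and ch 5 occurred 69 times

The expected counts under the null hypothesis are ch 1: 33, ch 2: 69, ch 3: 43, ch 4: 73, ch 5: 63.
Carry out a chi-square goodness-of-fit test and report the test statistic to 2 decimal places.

cat         O        E   (O−E)²/E
ch 1       28       33      0.758
ch 2       83       69      2.841
ch 3       33       43      2.326
ch 4       68       73      0.342
ch 5       69       63      0.571
Sum = 6.84

6.84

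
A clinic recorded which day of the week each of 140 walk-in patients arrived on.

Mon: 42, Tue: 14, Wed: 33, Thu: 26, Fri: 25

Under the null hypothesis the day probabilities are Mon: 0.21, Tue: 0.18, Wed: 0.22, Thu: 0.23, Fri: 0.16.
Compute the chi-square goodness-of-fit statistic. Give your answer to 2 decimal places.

Expected counts E_i = n·p_i: 140×0.21 = 29.4, 140×0.18 = 25.2, 140×0.22 = 30.8, 140×0.23 = 32.2, 140×0.16 = 22.4.
Mon: (42 − 29.4)²/29.4 = 158.76/29.4 = 5.400
Tue: (14 − 25.2)²/25.2 = 125.44/25.2 = 4.978
Wed: (33 − 30.8)²/30.8 = 4.84/30.8 = 0.157
Thu: (26 − 32.2)²/32.2 = 38.44/32.2 = 1.194
Fri: (25 − 22.4)²/22.4 = 6.76/22.4 = 0.302
Sum = 12.03

12.03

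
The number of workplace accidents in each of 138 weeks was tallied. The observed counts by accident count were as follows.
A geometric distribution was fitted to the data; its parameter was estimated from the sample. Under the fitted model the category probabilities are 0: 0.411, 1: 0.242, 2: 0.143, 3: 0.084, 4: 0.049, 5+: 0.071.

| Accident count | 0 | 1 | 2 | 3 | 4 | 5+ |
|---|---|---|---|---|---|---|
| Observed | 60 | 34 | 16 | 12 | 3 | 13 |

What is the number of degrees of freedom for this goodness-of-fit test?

There are k = 6 categories and 1 parameter estimated from the data, so df = 6 − 1 − 1 = 4.

4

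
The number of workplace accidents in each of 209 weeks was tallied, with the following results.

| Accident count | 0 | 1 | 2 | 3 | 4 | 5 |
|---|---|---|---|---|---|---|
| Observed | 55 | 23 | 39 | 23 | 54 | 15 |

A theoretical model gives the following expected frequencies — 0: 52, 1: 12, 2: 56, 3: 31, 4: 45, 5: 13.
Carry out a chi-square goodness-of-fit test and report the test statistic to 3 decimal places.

19.589

χ² = (55−52)²/52 + (23−12)²/12 + (39−56)²/56 + (23−31)²/31 + (54−45)²/45 + (15−13)²/13
   = 0.1731 + 10.0833 + 5.1607 + 2.0645 + 1.8000 + 0.3077
Sum = 19.589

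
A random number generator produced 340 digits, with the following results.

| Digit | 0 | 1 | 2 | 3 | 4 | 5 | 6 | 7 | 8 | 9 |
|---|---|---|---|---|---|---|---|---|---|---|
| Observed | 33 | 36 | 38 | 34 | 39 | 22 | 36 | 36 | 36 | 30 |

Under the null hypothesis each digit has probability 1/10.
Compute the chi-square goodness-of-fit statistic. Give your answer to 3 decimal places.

Under H₀ each category has probability 1/10, so each expected count is 340/10 = 34.
0: (33 − 34)²/34 = 1/34 = 0.0294
1: (36 − 34)²/34 = 4/34 = 0.1176
2: (38 − 34)²/34 = 16/34 = 0.4706
3: (34 − 34)²/34 = 0/34 = 0.0000
4: (39 − 34)²/34 = 25/34 = 0.7353
5: (22 − 34)²/34 = 144/34 = 4.2353
6: (36 − 34)²/34 = 4/34 = 0.1176
7: (36 − 34)²/34 = 4/34 = 0.1176
8: (36 − 34)²/34 = 4/34 = 0.1176
9: (30 − 34)²/34 = 16/34 = 0.4706
Sum = 6.412

6.412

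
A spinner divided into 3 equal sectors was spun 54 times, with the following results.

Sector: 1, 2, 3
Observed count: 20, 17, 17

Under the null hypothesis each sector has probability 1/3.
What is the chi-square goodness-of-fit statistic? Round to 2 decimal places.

Expected count for each of the 3 categories: 54/3 = 18.
cat         O        E   (O−E)²/E
1          20       18      0.222
2          17       18      0.056
3          17       18      0.056
Sum = 0.33

0.33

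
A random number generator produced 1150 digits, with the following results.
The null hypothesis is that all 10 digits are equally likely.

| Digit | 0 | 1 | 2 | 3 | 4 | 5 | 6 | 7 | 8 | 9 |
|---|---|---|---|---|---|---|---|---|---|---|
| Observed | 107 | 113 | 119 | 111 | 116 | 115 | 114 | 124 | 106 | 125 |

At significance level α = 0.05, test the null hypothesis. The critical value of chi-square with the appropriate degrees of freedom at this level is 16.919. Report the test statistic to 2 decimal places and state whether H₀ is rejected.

3.17; do not reject

Expected count for each of the 10 categories: 1150/10 = 115.
χ² = (107−115)²/115 + (113−115)²/115 + (119−115)²/115 + (111−115)²/115 + (116−115)²/115 + (115−115)²/115 + (114−115)²/115 + (124−115)²/115 + (106−115)²/115 + (125−115)²/115
   = 0.557 + 0.035 + 0.139 + 0.139 + 0.009 + 0.000 + 0.009 + 0.704 + 0.704 + 0.870
Sum = 3.17
df = 9. Since 3.17 < 16.919, we do not reject H₀.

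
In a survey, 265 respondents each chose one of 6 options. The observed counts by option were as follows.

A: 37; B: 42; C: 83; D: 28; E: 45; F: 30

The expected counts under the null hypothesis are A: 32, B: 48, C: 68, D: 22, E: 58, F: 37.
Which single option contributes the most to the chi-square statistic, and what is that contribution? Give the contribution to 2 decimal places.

C, 3.31

χ² = (37−32)²/32 + (42−48)²/48 + (83−68)²/68 + (28−22)²/22 + (45−58)²/58 + (30−37)²/37
   = 0.781 + 0.750 + 3.309 + 1.636 + 2.914 + 1.324
The largest term is for C: 3.31.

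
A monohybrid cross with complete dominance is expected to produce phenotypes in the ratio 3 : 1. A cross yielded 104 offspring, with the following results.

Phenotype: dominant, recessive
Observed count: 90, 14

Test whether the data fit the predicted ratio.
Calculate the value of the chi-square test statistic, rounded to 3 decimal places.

Ratio total = 4. Expected counts: 104×3/4 = 78, 104×1/4 = 26.
χ² = (90−78)²/78 + (14−26)²/26
   = 1.8462 + 5.5385
Sum = 7.385

7.385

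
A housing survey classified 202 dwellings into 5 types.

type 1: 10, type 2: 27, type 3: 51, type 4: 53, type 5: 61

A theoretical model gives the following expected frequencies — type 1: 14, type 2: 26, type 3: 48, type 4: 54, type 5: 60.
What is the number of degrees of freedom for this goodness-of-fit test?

There are k = 5 categories and no parameters were estimated from the data, so df = 5 − 1 = 4.

4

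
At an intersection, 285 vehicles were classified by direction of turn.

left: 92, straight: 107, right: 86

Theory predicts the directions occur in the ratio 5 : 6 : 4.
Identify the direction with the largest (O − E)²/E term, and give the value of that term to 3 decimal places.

Ratio total = 15. Expected counts: 285×5/15 = 95, 285×6/15 = 114, 285×4/15 = 76.
χ² = (92−95)²/95 + (107−114)²/114 + (86−76)²/76
   = 0.0947 + 0.4298 + 1.3158
The largest term is for right: 1.316.

right, 1.316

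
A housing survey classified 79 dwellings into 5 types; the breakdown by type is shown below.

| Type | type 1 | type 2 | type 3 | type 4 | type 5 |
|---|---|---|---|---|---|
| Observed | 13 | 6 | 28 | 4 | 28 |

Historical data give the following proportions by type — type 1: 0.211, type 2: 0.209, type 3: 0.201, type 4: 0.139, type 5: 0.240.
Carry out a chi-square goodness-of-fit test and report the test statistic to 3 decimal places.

Expected counts E_i = n·p_i: 79×0.211 = 16.669, 79×0.209 = 16.511, 79×0.201 = 15.879, 79×0.139 = 10.981, 79×0.240 = 18.96.
χ² = (13−16.669)²/16.669 + (6−16.511)²/16.511 + (28−15.879)²/15.879 + (4−10.981)²/10.981 + (28−18.96)²/18.96
   = 0.8076 + 6.6914 + 9.2524 + 4.4381 + 4.3102
Sum = 25.500

25.500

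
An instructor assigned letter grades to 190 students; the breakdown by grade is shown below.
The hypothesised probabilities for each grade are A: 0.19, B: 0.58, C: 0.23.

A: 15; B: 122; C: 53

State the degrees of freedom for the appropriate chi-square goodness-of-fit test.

2

There are k = 3 categories and no parameters were estimated from the data, so df = 3 − 1 = 2.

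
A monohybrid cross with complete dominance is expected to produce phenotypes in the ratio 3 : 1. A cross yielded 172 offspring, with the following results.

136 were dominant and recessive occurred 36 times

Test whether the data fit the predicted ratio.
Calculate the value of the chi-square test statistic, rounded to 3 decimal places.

Ratio total = 4. Expected counts: 172×3/4 = 129, 172×1/4 = 43.
cat            O        E   (O−E)²/E
dominant     136      129     0.3798
recessive     36       43     1.1395
Sum = 1.519

1.519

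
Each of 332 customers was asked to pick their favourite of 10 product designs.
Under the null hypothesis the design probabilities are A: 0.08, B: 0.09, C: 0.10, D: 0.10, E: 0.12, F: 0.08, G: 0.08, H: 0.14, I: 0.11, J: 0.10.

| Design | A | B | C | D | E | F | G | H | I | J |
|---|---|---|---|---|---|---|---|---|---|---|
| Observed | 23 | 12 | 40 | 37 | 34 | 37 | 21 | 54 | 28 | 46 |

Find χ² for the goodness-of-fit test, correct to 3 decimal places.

Expected counts E_i = n·p_i: 332×0.08 = 26.56, 332×0.09 = 29.88, 332×0.10 = 33.2, 332×0.10 = 33.2, 332×0.12 = 39.84, 332×0.08 = 26.56, 332×0.08 = 26.56, 332×0.14 = 46.48, 332×0.11 = 36.52, 332×0.10 = 33.2.
χ² = (23−26.56)²/26.56 + (12−29.88)²/29.88 + (40−33.2)²/33.2 + (37−33.2)²/33.2 + (34−39.84)²/39.84 + (37−26.56)²/26.56 + (21−26.56)²/26.56 + (54−46.48)²/46.48 + (28−36.52)²/36.52 + (46−33.2)²/33.2
   = 0.4772 + 10.6993 + 1.3928 + 0.4349 + 0.8561 + 4.1037 + 1.1639 + 1.2167 + 1.9877 + 4.9349
Sum = 27.267

27.267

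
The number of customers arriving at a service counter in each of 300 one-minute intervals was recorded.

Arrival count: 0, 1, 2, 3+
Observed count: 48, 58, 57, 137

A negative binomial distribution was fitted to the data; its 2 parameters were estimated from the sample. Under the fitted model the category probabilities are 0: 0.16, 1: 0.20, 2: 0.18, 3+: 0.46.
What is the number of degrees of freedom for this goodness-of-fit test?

1

There are k = 4 categories and 2 parameters estimated from the data, so df = 4 − 1 − 2 = 1.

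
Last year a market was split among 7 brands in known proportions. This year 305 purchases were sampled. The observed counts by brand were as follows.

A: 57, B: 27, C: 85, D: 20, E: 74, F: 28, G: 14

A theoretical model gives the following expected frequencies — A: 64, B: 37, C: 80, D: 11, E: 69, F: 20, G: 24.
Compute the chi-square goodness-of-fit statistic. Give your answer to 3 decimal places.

χ² = (57−64)²/64 + (27−37)²/37 + (85−80)²/80 + (20−11)²/11 + (74−69)²/69 + (28−20)²/20 + (14−24)²/24
   = 0.7656 + 2.7027 + 0.3125 + 7.3636 + 0.3623 + 3.2000 + 4.1667
Sum = 18.873

18.873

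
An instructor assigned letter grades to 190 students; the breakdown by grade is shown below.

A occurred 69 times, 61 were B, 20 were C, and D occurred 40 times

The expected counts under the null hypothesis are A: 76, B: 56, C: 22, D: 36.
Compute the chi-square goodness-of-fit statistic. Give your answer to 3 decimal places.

1.717

cat         O        E   (O−E)²/E
A          69       76     0.6447
B          61       56     0.4464
C          20       22     0.1818
D          40       36     0.4444
Sum = 1.717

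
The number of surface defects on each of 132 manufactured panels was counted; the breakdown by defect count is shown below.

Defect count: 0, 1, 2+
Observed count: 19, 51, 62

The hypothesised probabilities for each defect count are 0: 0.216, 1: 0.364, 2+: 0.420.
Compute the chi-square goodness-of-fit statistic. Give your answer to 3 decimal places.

4.131

Expected counts E_i = n·p_i: 132×0.216 = 28.512, 132×0.364 = 48.048, 132×0.420 = 55.44.
cat         O        E   (O−E)²/E
0          19   28.512     3.1733
1          51   48.048     0.1814
2+         62    55.44     0.7762
Sum = 4.131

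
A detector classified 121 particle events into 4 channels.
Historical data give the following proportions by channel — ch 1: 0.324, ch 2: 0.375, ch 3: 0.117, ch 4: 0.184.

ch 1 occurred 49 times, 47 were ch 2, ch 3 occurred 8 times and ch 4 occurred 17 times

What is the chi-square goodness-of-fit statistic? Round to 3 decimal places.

6.428

Expected counts E_i = n·p_i: 121×0.324 = 39.204, 121×0.375 = 45.375, 121×0.117 = 14.157, 121×0.184 = 22.264.
cat         O        E   (O−E)²/E
ch 1       49   39.204     2.4478
ch 2       47   45.375     0.0582
ch 3        8   14.157     2.6777
ch 4       17   22.264     1.2446
Sum = 6.428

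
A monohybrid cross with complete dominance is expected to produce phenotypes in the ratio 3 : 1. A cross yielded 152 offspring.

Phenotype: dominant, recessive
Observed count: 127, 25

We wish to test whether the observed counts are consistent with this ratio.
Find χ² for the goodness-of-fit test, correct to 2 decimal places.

5.93

Ratio total = 4. Expected counts: 152×3/4 = 114, 152×1/4 = 38.
dominant: (127 − 114)²/114 = 169/114 = 1.482
recessive: (25 − 38)²/38 = 169/38 = 4.447
Sum = 5.93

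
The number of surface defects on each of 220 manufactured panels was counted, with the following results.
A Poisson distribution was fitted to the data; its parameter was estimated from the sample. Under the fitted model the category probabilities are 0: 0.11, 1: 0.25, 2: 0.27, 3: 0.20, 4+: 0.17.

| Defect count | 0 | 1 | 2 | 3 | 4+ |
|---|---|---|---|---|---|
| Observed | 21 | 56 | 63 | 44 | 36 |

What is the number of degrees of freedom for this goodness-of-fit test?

3

There are k = 5 categories and 1 parameter estimated from the data, so df = 5 − 1 − 1 = 3.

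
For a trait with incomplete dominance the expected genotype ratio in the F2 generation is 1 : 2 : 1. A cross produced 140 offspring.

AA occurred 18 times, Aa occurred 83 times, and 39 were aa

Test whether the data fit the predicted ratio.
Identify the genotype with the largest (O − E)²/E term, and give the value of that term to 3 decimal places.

AA, 8.257

Ratio total = 4. Expected counts: 140×1/4 = 35, 140×2/4 = 70, 140×1/4 = 35.
AA: (18 − 35)²/35 = 289/35 = 8.2571
Aa: (83 − 70)²/70 = 169/70 = 2.4143
aa: (39 − 35)²/35 = 16/35 = 0.4571
The largest term is for AA: 8.257.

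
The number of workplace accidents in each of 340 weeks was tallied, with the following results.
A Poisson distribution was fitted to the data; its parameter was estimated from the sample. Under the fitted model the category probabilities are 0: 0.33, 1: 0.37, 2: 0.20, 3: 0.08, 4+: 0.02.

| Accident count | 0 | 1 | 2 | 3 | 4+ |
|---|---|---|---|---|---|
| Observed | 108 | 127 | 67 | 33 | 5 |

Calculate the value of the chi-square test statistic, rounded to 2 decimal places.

Expected counts E_i = n·p_i: 340×0.33 = 112.2, 340×0.37 = 125.8, 340×0.20 = 68, 340×0.08 = 27.2, 340×0.02 = 6.8.
cat         O        E   (O−E)²/E
0         108    112.2      0.157
1         127    125.8      0.011
2          67       68      0.015
3          33     27.2      1.237
4+          5      6.8      0.476
Sum = 1.90

1.90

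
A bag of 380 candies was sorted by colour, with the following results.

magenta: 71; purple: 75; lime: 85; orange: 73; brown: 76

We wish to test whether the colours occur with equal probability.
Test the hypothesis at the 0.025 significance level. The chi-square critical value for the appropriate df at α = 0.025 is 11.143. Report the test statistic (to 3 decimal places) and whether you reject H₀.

1.526; do not reject

Expected count for each of the 5 categories: 380/5 = 76.
χ² = (71−76)²/76 + (75−76)²/76 + (85−76)²/76 + (73−76)²/76 + (76−76)²/76
   = 0.3289 + 0.0132 + 1.0658 + 0.1184 + 0.0000
Sum = 1.526
df = 4. Since 1.526 < 11.143, we do not reject H₀.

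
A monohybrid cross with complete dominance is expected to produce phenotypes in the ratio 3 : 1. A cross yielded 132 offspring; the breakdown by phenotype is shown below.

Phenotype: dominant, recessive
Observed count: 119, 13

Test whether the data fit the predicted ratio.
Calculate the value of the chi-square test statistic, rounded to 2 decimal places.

16.16

Ratio total = 4. Expected counts: 132×3/4 = 99, 132×1/4 = 33.
cat            O        E   (O−E)²/E
dominant     119       99      4.040
recessive     13       33     12.121
Sum = 16.16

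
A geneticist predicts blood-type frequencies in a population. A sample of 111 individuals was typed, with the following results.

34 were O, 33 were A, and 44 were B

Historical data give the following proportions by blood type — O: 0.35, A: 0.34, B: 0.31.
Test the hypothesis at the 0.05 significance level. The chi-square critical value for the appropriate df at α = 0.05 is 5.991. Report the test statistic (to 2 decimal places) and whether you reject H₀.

Expected counts E_i = n·p_i: 111×0.35 = 38.85, 111×0.34 = 37.74, 111×0.31 = 34.41.
χ² = (34−38.85)²/38.85 + (33−37.74)²/37.74 + (44−34.41)²/34.41
   = 0.605 + 0.595 + 2.673
Sum = 3.87
df = 2. Since 3.87 < 5.991, we do not reject H₀.

3.87; do not reject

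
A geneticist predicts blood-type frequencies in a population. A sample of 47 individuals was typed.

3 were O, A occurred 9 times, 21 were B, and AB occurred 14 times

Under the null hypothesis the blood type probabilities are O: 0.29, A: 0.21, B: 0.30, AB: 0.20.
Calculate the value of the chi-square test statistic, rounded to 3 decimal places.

13.995

Expected counts E_i = n·p_i: 47×0.29 = 13.63, 47×0.21 = 9.87, 47×0.30 = 14.1, 47×0.20 = 9.4.
O: (3 − 13.63)²/13.63 = 112.9969/13.63 = 8.2903
A: (9 − 9.87)²/9.87 = 0.7569/9.87 = 0.0767
B: (21 − 14.1)²/14.1 = 47.61/14.1 = 3.3766
AB: (14 − 9.4)²/9.4 = 21.16/9.4 = 2.2511
Sum = 13.995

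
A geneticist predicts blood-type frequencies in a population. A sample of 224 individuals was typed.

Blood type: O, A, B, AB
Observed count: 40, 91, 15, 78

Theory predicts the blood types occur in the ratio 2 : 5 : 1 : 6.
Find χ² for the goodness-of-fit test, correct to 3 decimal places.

Ratio total = 14. Expected counts: 224×2/14 = 32, 224×5/14 = 80, 224×1/14 = 16, 224×6/14 = 96.
χ² = (40−32)²/32 + (91−80)²/80 + (15−16)²/16 + (78−96)²/96
   = 2.0000 + 1.5125 + 0.0625 + 3.3750
Sum = 6.950

6.950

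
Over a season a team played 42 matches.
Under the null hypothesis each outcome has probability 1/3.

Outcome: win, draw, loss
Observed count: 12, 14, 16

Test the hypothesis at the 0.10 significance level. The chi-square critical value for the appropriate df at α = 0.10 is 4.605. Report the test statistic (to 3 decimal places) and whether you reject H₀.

Expected count for each of the 3 categories: 42/3 = 14.
χ² = (12−14)²/14 + (14−14)²/14 + (16−14)²/14
   = 0.2857 + 0.0000 + 0.2857
Sum = 0.571
df = 2. Since 0.571 < 4.605, we do not reject H₀.

0.571; do not reject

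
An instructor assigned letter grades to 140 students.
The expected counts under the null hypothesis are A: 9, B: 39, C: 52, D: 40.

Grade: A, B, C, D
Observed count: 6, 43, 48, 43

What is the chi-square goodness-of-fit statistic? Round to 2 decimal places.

χ² = (6−9)²/9 + (43−39)²/39 + (48−52)²/52 + (43−40)²/40
   = 1.000 + 0.410 + 0.308 + 0.225
Sum = 1.94

1.94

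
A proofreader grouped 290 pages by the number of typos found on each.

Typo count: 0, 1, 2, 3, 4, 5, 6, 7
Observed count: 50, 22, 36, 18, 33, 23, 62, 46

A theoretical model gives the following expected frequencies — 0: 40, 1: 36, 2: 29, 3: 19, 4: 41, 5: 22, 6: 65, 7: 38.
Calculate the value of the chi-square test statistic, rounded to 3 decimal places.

13.116

0: (50 − 40)²/40 = 100/40 = 2.5000
1: (22 − 36)²/36 = 196/36 = 5.4444
2: (36 − 29)²/29 = 49/29 = 1.6897
3: (18 − 19)²/19 = 1/19 = 0.0526
4: (33 − 41)²/41 = 64/41 = 1.5610
5: (23 − 22)²/22 = 1/22 = 0.0455
6: (62 − 65)²/65 = 9/65 = 0.1385
7: (46 − 38)²/38 = 64/38 = 1.6842
Sum = 13.116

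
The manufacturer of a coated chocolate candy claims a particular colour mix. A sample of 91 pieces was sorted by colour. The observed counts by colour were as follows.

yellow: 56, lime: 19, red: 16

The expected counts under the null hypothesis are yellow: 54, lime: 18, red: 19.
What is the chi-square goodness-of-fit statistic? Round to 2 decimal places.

χ² = (56−54)²/54 + (19−18)²/18 + (16−19)²/19
   = 0.074 + 0.056 + 0.474
Sum = 0.60

0.60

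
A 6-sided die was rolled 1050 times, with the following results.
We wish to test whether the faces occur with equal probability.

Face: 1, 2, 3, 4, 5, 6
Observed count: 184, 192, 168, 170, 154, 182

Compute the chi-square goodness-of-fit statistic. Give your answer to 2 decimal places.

Under H₀ each category has probability 1/6, so each expected count is 1050/6 = 175.
1: (184 − 175)²/175 = 81/175 = 0.463
2: (192 − 175)²/175 = 289/175 = 1.651
3: (168 − 175)²/175 = 49/175 = 0.280
4: (170 − 175)²/175 = 25/175 = 0.143
5: (154 − 175)²/175 = 441/175 = 2.520
6: (182 − 175)²/175 = 49/175 = 0.280
Sum = 5.34

5.34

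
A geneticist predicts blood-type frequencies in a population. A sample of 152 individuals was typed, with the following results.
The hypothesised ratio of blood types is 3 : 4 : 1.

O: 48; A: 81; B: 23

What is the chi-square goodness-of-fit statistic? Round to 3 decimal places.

2.592

Ratio total = 8. Expected counts: 152×3/8 = 57, 152×4/8 = 76, 152×1/8 = 19.
cat         O        E   (O−E)²/E
O          48       57     1.4211
A          81       76     0.3289
B          23       19     0.8421
Sum = 2.592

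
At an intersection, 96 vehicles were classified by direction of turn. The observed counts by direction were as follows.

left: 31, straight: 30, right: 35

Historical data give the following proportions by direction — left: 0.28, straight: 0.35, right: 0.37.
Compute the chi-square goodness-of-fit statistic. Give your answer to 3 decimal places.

Expected counts E_i = n·p_i: 96×0.28 = 26.88, 96×0.35 = 33.6, 96×0.37 = 35.52.
left: (31 − 26.88)²/26.88 = 16.9744/26.88 = 0.6315
straight: (30 − 33.6)²/33.6 = 12.96/33.6 = 0.3857
right: (35 − 35.52)²/35.52 = 0.2704/35.52 = 0.0076
Sum = 1.025

1.025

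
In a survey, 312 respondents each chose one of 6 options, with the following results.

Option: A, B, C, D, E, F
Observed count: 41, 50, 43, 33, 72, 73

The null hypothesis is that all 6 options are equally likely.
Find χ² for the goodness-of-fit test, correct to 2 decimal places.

27.08

Expected count for each of the 6 categories: 312/6 = 52.
cat         O        E   (O−E)²/E
A          41       52      2.327
B          50       52      0.077
C          43       52      1.558
D          33       52      6.942
E          72       52      7.692
F          73       52      8.481
Sum = 27.08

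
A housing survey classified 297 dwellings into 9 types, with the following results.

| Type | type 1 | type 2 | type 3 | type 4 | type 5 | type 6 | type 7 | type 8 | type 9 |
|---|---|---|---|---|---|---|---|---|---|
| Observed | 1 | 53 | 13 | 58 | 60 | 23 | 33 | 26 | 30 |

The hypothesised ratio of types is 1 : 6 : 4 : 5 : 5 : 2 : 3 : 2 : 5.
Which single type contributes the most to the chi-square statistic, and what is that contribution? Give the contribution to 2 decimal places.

type 3, 14.69

Ratio total = 33. Expected counts: 297×1/33 = 9, 297×6/33 = 54, 297×4/33 = 36, 297×5/33 = 45, 297×5/33 = 45, 297×2/33 = 18, 297×3/33 = 27, 297×2/33 = 18, 297×5/33 = 45.
χ² = (1−9)²/9 + (53−54)²/54 + (13−36)²/36 + (58−45)²/45 + (60−45)²/45 + (23−18)²/18 + (33−27)²/27 + (26−18)²/18 + (30−45)²/45
   = 7.111 + 0.019 + 14.694 + 3.756 + 5.000 + 1.389 + 1.333 + 3.556 + 5.000
The largest term is for type 3: 14.69.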